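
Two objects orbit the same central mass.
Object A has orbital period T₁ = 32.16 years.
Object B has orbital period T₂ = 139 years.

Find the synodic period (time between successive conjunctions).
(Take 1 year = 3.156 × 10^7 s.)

Convert to SI: T₁ = 32.16 years = 1.01497e+09 s; T₂ = 139 years = 4.38684e+09 s.
T_syn = |T₁ · T₂ / (T₁ − T₂)|.
T_syn = |1.01497e+09 · 4.38684e+09 / (1.01497e+09 − 4.38684e+09)| s ≈ 1.32e+09 s = 41.84 years.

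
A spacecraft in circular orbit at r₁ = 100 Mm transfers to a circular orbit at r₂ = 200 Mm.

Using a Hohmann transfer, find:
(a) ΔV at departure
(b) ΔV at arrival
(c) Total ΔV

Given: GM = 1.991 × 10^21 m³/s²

Convert to SI: r₁ = 100 Mm = 1e+08 m; r₂ = 200 Mm = 2e+08 m.
Transfer semi-major axis: a_t = (r₁ + r₂)/2 = (1e+08 + 2e+08)/2 = 1.5e+08 m.
Circular speeds: v₁ = √(GM/r₁) = 4.46206e+06 m/s, v₂ = √(GM/r₂) = 3.15515e+06 m/s.
Transfer speeds (vis-viva v² = GM(2/r − 1/a_t)): v₁ᵗ = 5.15235e+06 m/s, v₂ᵗ = 2.57617e+06 m/s.
(a) ΔV₁ = |v₁ᵗ − v₁| ≈ 6.903e+05 m/s = 690.3 km/s.
(b) ΔV₂ = |v₂ − v₂ᵗ| ≈ 5.79e+05 m/s = 579 km/s.
(c) ΔV_total = ΔV₁ + ΔV₂ ≈ 1.269e+06 m/s = 1269 km/s.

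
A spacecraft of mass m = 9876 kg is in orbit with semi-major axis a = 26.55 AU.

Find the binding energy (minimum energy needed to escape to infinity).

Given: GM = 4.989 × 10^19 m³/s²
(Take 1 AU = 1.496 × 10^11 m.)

Convert to SI: a = 26.55 AU = 3.97188e+12 m.
Total orbital energy is E = −GMm/(2a); binding energy is E_bind = −E = GMm/(2a).
E_bind = 4.989e+19 · 9876 / (2 · 3.97188e+12) J ≈ 6.203e+10 J = 62.03 GJ.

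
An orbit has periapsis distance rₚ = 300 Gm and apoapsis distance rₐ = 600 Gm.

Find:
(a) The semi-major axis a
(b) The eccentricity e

Convert to SI: rₚ = 300 Gm = 3e+11 m; rₐ = 600 Gm = 6e+11 m.
(a) a = (rₚ + rₐ) / 2 = (3e+11 + 6e+11) / 2 ≈ 4.5e+11 m = 450 Gm.
(b) e = (rₐ − rₚ) / (rₐ + rₚ) = (6e+11 − 3e+11) / (6e+11 + 3e+11) ≈ 0.3333.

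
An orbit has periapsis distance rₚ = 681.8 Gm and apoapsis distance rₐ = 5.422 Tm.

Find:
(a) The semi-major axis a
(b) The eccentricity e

Convert to SI: rₚ = 681.8 Gm = 6.818e+11 m; rₐ = 5.422 Tm = 5.422e+12 m.
(a) a = (rₚ + rₐ) / 2 = (6.818e+11 + 5.422e+12) / 2 ≈ 3.052e+12 m = 3.052 Tm.
(b) e = (rₐ − rₚ) / (rₐ + rₚ) = (5.422e+12 − 6.818e+11) / (5.422e+12 + 6.818e+11) ≈ 0.7766.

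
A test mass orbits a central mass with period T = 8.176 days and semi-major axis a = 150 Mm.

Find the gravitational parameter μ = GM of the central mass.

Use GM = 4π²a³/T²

Convert to SI: T = 8.176 days = 706406 s; a = 150 Mm = 1.5e+08 m.
GM = 4π² · a³ / T².
GM = 4π² · (1.5e+08)³ / (706406)² m³/s² ≈ 2.67e+14 m³/s² = 2.67 × 10^14 m³/s².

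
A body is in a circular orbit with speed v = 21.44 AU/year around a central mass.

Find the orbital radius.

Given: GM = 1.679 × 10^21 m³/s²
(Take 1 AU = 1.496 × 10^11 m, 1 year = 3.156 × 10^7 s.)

Convert to SI: v = 21.44 AU/year = 101629 m/s.
For a circular orbit, v² = GM / r, so r = GM / v².
r = 1.679e+21 / (101629)² m ≈ 1.626e+11 m = 1.087 AU.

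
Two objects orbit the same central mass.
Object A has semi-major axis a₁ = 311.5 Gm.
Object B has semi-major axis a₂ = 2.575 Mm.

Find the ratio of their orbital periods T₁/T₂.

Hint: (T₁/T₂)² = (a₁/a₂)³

Convert to SI: a₁ = 311.5 Gm = 3.115e+11 m; a₂ = 2.575 Mm = 2.575e+06 m.
From Kepler's third law, (T₁/T₂)² = (a₁/a₂)³, so T₁/T₂ = (a₁/a₂)^(3/2).
a₁/a₂ = 3.115e+11 / 2.575e+06 = 120971.
T₁/T₂ = (120971)^(3/2) ≈ 4.207e+07.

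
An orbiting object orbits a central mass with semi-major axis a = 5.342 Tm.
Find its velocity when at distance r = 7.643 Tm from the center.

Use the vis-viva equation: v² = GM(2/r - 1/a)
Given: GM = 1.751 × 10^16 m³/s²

Convert to SI: a = 5.342 Tm = 5.342e+12 m; r = 7.643 Tm = 7.643e+12 m.
Vis-viva: v = √(GM · (2/r − 1/a)).
2/r − 1/a = 2/7.643e+12 − 1/5.342e+12 = 7.44815e-14 m⁻¹.
v = √(1.751e+16 · 7.44815e-14) m/s ≈ 36.11 m/s = 36.11 m/s.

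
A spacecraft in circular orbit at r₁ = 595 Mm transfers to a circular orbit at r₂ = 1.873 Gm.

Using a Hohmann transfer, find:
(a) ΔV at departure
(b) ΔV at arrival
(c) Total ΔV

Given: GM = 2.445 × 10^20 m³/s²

Convert to SI: r₁ = 595 Mm = 5.95e+08 m; r₂ = 1.873 Gm = 1.873e+09 m.
Transfer semi-major axis: a_t = (r₁ + r₂)/2 = (5.95e+08 + 1.873e+09)/2 = 1.234e+09 m.
Circular speeds: v₁ = √(GM/r₁) = 641034 m/s, v₂ = √(GM/r₂) = 361302 m/s.
Transfer speeds (vis-viva v² = GM(2/r − 1/a_t)): v₁ᵗ = 789755 m/s, v₂ᵗ = 250883 m/s.
(a) ΔV₁ = |v₁ᵗ − v₁| ≈ 1.487e+05 m/s = 148.7 km/s.
(b) ΔV₂ = |v₂ − v₂ᵗ| ≈ 1.104e+05 m/s = 110.4 km/s.
(c) ΔV_total = ΔV₁ + ΔV₂ ≈ 2.591e+05 m/s = 259.1 km/s.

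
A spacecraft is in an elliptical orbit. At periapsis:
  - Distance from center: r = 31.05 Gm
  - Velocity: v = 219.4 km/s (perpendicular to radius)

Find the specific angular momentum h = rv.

Convert to SI: r = 31.05 Gm = 3.105e+10 m; v = 219.4 km/s = 219400 m/s.
With v perpendicular to r, h = r · v.
h = 3.105e+10 · 219400 m²/s ≈ 6.812e+15 m²/s.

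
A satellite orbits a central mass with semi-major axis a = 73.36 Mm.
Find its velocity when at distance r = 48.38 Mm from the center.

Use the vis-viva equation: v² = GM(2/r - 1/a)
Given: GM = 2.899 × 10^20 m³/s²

Convert to SI: a = 73.36 Mm = 7.336e+07 m; r = 48.38 Mm = 4.838e+07 m.
Vis-viva: v = √(GM · (2/r − 1/a)).
2/r − 1/a = 2/4.838e+07 − 1/7.336e+07 = 2.7708e-08 m⁻¹.
v = √(2.899e+20 · 2.7708e-08) m/s ≈ 2.834e+06 m/s = 2834 km/s.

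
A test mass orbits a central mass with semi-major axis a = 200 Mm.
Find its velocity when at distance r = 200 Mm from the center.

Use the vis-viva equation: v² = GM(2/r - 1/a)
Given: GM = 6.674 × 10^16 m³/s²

Convert to SI: a = 200 Mm = 2e+08 m; r = 200 Mm = 2e+08 m.
Vis-viva: v = √(GM · (2/r − 1/a)).
2/r − 1/a = 2/2e+08 − 1/2e+08 = 5e-09 m⁻¹.
v = √(6.674e+16 · 5e-09) m/s ≈ 1.827e+04 m/s = 18.27 km/s.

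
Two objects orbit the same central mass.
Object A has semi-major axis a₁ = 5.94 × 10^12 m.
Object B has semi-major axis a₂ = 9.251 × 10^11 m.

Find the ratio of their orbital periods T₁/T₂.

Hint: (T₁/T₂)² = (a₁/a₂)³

From Kepler's third law, (T₁/T₂)² = (a₁/a₂)³, so T₁/T₂ = (a₁/a₂)^(3/2).
a₁/a₂ = 5.94e+12 / 9.251e+11 = 6.42093.
T₁/T₂ = (6.42093)^(3/2) ≈ 16.27.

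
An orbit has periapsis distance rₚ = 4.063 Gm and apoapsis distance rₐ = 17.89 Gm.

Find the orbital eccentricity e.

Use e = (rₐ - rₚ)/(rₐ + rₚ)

Convert to SI: rₚ = 4.063 Gm = 4.063e+09 m; rₐ = 17.89 Gm = 1.789e+10 m.
e = (rₐ − rₚ) / (rₐ + rₚ).
e = (1.789e+10 − 4.063e+09) / (1.789e+10 + 4.063e+09) = 1.3827e+10 / 2.1953e+10 ≈ 0.6298.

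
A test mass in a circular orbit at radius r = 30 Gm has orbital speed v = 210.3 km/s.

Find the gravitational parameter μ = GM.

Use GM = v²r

Convert to SI: r = 30 Gm = 3e+10 m; v = 210.3 km/s = 210300 m/s.
For a circular orbit v² = GM/r, so GM = v² · r.
GM = (210300)² · 3e+10 m³/s² ≈ 1.327e+21 m³/s² = 1.327 × 10^21 m³/s².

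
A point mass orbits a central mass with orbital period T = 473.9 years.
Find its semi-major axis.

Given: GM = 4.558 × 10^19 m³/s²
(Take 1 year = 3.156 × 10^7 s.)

Convert to SI: T = 473.9 years = 1.49563e+10 s.
Invert Kepler's third law: a = (GM · T² / (4π²))^(1/3).
Substituting T = 1.49563e+10 s and GM = 4.558e+19 m³/s²:
a = (4.558e+19 · (1.49563e+10)² / (4π²))^(1/3) m
a ≈ 6.368e+12 m = 6.368 Tm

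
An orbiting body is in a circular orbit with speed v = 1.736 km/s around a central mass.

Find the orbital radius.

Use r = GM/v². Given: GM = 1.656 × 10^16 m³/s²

Convert to SI: v = 1.736 km/s = 1736 m/s.
For a circular orbit, v² = GM / r, so r = GM / v².
r = 1.656e+16 / (1736)² m ≈ 5.495e+09 m = 5.495 Gm.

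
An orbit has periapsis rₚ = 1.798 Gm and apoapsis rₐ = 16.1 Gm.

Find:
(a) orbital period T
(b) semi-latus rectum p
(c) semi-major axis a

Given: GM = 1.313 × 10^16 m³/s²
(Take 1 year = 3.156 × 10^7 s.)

Convert to SI: rₚ = 1.798 Gm = 1.798e+09 m; rₐ = 16.1 Gm = 1.61e+10 m.
(a) With a = (rₚ + rₐ)/2 = 8.949e+09 m, T = 2π √(a³/GM) = 2π √((8.949e+09)³/1.313e+16) s ≈ 4.642e+07 s
(b) From a = (rₚ + rₐ)/2 = 8.949e+09 m and e = (rₐ − rₚ)/(rₐ + rₚ) = 0.799084, p = a(1 − e²) = 8.949e+09 · (1 − (0.799084)²) ≈ 3.235e+09 m
(c) a = (rₚ + rₐ)/2 = (1.798e+09 + 1.61e+10)/2 ≈ 8.949e+09 m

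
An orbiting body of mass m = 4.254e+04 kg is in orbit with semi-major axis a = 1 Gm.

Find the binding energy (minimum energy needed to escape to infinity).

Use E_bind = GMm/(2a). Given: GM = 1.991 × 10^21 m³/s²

Convert to SI: a = 1 Gm = 1e+09 m.
Total orbital energy is E = −GMm/(2a); binding energy is E_bind = −E = GMm/(2a).
E_bind = 1.991e+21 · 4.254e+04 / (2 · 1e+09) J ≈ 4.235e+16 J = 42.35 PJ.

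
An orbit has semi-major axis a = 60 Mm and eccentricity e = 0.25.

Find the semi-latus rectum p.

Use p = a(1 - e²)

Convert to SI: a = 60 Mm = 6e+07 m.
p = a (1 − e²).
p = 6e+07 · (1 − (0.25)²) = 6e+07 · 0.9375 ≈ 5.625e+07 m = 56.25 Mm.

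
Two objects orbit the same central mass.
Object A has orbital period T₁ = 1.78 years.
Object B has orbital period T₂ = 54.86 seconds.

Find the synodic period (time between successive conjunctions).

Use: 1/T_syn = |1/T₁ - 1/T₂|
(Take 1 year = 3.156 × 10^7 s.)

Convert to SI: T₁ = 1.78 years = 5.61768e+07 s.
T_syn = |T₁ · T₂ / (T₁ − T₂)|.
T_syn = |5.61768e+07 · 54.86 / (5.61768e+07 − 54.86)| s ≈ 54.86 s = 54.86 seconds.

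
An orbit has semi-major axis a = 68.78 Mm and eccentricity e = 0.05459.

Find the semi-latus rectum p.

Convert to SI: a = 68.78 Mm = 6.878e+07 m.
p = a (1 − e²).
p = 6.878e+07 · (1 − (0.05459)²) = 6.878e+07 · 0.99702 ≈ 6.858e+07 m = 68.58 Mm.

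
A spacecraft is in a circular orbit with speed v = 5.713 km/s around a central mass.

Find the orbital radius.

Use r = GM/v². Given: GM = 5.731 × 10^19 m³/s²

Convert to SI: v = 5.713 km/s = 5713 m/s.
For a circular orbit, v² = GM / r, so r = GM / v².
r = 5.731e+19 / (5713)² m ≈ 1.756e+12 m = 1.756 × 10^12 m.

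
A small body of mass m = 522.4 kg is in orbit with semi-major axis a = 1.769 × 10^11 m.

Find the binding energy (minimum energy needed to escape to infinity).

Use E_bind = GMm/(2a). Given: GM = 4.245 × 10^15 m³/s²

Total orbital energy is E = −GMm/(2a); binding energy is E_bind = −E = GMm/(2a).
E_bind = 4.245e+15 · 522.4 / (2 · 1.769e+11) J ≈ 6.268e+06 J = 6.268 MJ.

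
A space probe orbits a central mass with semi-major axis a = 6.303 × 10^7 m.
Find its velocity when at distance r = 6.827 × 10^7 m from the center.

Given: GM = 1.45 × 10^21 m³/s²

Vis-viva: v = √(GM · (2/r − 1/a)).
2/r − 1/a = 2/6.827e+07 − 1/6.303e+07 = 1.343e-08 m⁻¹.
v = √(1.45e+21 · 1.343e-08) m/s ≈ 4.413e+06 m/s = 4413 km/s.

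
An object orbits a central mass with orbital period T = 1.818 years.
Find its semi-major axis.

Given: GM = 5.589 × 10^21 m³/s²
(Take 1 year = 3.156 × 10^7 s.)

Convert to SI: T = 1.818 years = 5.73761e+07 s.
Invert Kepler's third law: a = (GM · T² / (4π²))^(1/3).
Substituting T = 5.73761e+07 s and GM = 5.589e+21 m³/s²:
a = (5.589e+21 · (5.73761e+07)² / (4π²))^(1/3) m
a ≈ 7.753e+11 m = 775.3 Gm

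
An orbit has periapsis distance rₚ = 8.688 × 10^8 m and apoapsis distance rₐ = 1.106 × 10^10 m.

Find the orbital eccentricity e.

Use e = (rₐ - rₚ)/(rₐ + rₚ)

e = (rₐ − rₚ) / (rₐ + rₚ).
e = (1.106e+10 − 8.688e+08) / (1.106e+10 + 8.688e+08) = 1.01912e+10 / 1.19288e+10 ≈ 0.8543.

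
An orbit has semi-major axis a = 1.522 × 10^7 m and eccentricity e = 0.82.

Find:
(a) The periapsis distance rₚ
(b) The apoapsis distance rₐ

(a) rₚ = a(1 − e) = 1.522e+07 · (1 − 0.82) = 1.522e+07 · 0.18 ≈ 2.74e+06 m = 2.74 × 10^6 m.
(b) rₐ = a(1 + e) = 1.522e+07 · (1 + 0.82) = 1.522e+07 · 1.82 ≈ 2.77e+07 m = 2.77 × 10^7 m.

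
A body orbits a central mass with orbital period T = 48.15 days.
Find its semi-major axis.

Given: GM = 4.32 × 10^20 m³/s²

Convert to SI: T = 48.15 days = 4.16016e+06 s.
Invert Kepler's third law: a = (GM · T² / (4π²))^(1/3).
Substituting T = 4.16016e+06 s and GM = 4.32e+20 m³/s²:
a = (4.32e+20 · (4.16016e+06)² / (4π²))^(1/3) m
a ≈ 5.743e+10 m = 57.43 Gm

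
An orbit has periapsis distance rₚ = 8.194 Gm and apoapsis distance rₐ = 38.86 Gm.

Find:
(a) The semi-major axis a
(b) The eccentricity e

Convert to SI: rₚ = 8.194 Gm = 8.194e+09 m; rₐ = 38.86 Gm = 3.886e+10 m.
(a) a = (rₚ + rₐ) / 2 = (8.194e+09 + 3.886e+10) / 2 ≈ 2.353e+10 m = 23.53 Gm.
(b) e = (rₐ − rₚ) / (rₐ + rₚ) = (3.886e+10 − 8.194e+09) / (3.886e+10 + 8.194e+09) ≈ 0.6517.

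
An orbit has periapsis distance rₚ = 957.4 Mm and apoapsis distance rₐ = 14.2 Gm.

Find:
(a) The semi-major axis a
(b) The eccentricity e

Convert to SI: rₚ = 957.4 Mm = 9.574e+08 m; rₐ = 14.2 Gm = 1.42e+10 m.
(a) a = (rₚ + rₐ) / 2 = (9.574e+08 + 1.42e+10) / 2 ≈ 7.579e+09 m = 7.579 Gm.
(b) e = (rₐ − rₚ) / (rₐ + rₚ) = (1.42e+10 − 9.574e+08) / (1.42e+10 + 9.574e+08) ≈ 0.8737.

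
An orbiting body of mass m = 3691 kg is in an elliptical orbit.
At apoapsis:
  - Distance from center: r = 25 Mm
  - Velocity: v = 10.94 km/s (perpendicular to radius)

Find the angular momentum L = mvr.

Convert to SI: r = 25 Mm = 2.5e+07 m; v = 10.94 km/s = 10940 m/s.
Since v is perpendicular to r, L = m · v · r.
L = 3691 · 10940 · 2.5e+07 kg·m²/s ≈ 1.009e+15 kg·m²/s.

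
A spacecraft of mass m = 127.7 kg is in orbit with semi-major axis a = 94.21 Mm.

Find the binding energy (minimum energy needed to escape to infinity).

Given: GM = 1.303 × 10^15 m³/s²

Convert to SI: a = 94.21 Mm = 9.421e+07 m.
Total orbital energy is E = −GMm/(2a); binding energy is E_bind = −E = GMm/(2a).
E_bind = 1.303e+15 · 127.7 / (2 · 9.421e+07) J ≈ 8.831e+08 J = 883.1 MJ.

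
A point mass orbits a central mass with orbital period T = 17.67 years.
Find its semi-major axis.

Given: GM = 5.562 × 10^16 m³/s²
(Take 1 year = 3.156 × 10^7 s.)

Convert to SI: T = 17.67 years = 5.57665e+08 s.
Invert Kepler's third law: a = (GM · T² / (4π²))^(1/3).
Substituting T = 5.57665e+08 s and GM = 5.562e+16 m³/s²:
a = (5.562e+16 · (5.57665e+08)² / (4π²))^(1/3) m
a ≈ 7.595e+10 m = 75.95 Gm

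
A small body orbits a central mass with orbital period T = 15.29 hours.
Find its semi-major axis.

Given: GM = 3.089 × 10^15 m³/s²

Convert to SI: T = 15.29 hours = 55044 s.
Invert Kepler's third law: a = (GM · T² / (4π²))^(1/3).
Substituting T = 55044 s and GM = 3.089e+15 m³/s²:
a = (3.089e+15 · (55044)² / (4π²))^(1/3) m
a ≈ 6.189e+07 m = 61.89 Mm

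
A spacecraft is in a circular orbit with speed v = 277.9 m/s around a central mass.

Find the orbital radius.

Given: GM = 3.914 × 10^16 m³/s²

For a circular orbit, v² = GM / r, so r = GM / v².
r = 3.914e+16 / (277.9)² m ≈ 5.068e+11 m = 506.8 Gm.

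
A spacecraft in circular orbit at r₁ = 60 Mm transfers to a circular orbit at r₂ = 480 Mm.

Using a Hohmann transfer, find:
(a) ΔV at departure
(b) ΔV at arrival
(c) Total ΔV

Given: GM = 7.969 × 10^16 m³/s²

Convert to SI: r₁ = 60 Mm = 6e+07 m; r₂ = 480 Mm = 4.8e+08 m.
Transfer semi-major axis: a_t = (r₁ + r₂)/2 = (6e+07 + 4.8e+08)/2 = 2.7e+08 m.
Circular speeds: v₁ = √(GM/r₁) = 36444 m/s, v₂ = √(GM/r₂) = 12884.9 m/s.
Transfer speeds (vis-viva v² = GM(2/r − 1/a_t)): v₁ᵗ = 48592 m/s, v₂ᵗ = 6074 m/s.
(a) ΔV₁ = |v₁ᵗ − v₁| ≈ 1.215e+04 m/s = 12.15 km/s.
(b) ΔV₂ = |v₂ − v₂ᵗ| ≈ 6811 m/s = 6.811 km/s.
(c) ΔV_total = ΔV₁ + ΔV₂ ≈ 1.896e+04 m/s = 18.96 km/s.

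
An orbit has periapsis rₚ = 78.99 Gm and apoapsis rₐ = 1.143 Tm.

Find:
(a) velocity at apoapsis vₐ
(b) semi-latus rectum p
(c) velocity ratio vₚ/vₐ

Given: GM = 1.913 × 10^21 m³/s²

Convert to SI: rₚ = 78.99 Gm = 7.899e+10 m; rₐ = 1.143 Tm = 1.143e+12 m.
(a) With a = (rₚ + rₐ)/2 = 6.10995e+11 m, vₐ = √(GM (2/rₐ − 1/a)) = √(1.913e+21 · (2/1.143e+12 − 1/6.10995e+11)) m/s ≈ 1.471e+04 m/s
(b) From a = (rₚ + rₐ)/2 = 6.10995e+11 m and e = (rₐ − rₚ)/(rₐ + rₚ) = 0.870719, p = a(1 − e²) = 6.10995e+11 · (1 − (0.870719)²) ≈ 1.478e+11 m
(c) Conservation of angular momentum (rₚvₚ = rₐvₐ) gives vₚ/vₐ = rₐ/rₚ = 1.143e+12/7.899e+10 ≈ 14.47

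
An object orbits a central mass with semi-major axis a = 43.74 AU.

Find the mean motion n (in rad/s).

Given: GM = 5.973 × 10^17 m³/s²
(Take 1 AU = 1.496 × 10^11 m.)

Convert to SI: a = 43.74 AU = 6.5435e+12 m.
n = √(GM / a³).
n = √(5.973e+17 / (6.5435e+12)³) rad/s ≈ 4.617e-11 rad/s.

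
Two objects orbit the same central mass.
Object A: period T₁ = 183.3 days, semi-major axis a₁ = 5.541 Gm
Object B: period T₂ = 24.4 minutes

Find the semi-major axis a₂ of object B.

Convert to SI: T₁ = 183.3 days = 1.58371e+07 s; a₁ = 5.541 Gm = 5.541e+09 m; T₂ = 24.4 minutes = 1464 s.
Kepler's third law: (T₁/T₂)² = (a₁/a₂)³ ⇒ a₂ = a₁ · (T₂/T₁)^(2/3).
T₂/T₁ = 1464 / 1.58371e+07 = 9.2441e-05.
a₂ = 5.541e+09 · (9.2441e-05)^(2/3) m ≈ 1.133e+07 m = 11.33 Mm.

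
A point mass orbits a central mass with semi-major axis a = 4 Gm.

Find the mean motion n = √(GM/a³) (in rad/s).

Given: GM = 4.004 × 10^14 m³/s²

Convert to SI: a = 4 Gm = 4e+09 m.
n = √(GM / a³).
n = √(4.004e+14 / (4e+09)³) rad/s ≈ 7.91e-08 rad/s.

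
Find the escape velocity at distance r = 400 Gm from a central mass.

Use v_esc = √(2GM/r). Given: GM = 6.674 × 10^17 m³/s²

Convert to SI: r = 400 Gm = 4e+11 m.
Escape velocity comes from setting total energy to zero: ½v² − GM/r = 0 ⇒ v_esc = √(2GM / r).
v_esc = √(2 · 6.674e+17 / 4e+11) m/s ≈ 1827 m/s = 1.827 km/s.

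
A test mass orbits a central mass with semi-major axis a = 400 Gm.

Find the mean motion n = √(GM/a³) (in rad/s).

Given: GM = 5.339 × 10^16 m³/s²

Convert to SI: a = 400 Gm = 4e+11 m.
n = √(GM / a³).
n = √(5.339e+16 / (4e+11)³) rad/s ≈ 9.134e-10 rad/s.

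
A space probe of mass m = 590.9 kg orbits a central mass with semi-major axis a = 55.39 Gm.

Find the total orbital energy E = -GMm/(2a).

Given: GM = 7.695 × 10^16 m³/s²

Convert to SI: a = 55.39 Gm = 5.539e+10 m.
E = −GMm / (2a).
E = −7.695e+16 · 590.9 / (2 · 5.539e+10) J ≈ -4.105e+08 J = -410.5 MJ.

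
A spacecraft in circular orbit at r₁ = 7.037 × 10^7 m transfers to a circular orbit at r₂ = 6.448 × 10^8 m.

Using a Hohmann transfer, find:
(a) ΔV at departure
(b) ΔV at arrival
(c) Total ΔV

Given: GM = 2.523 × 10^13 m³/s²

Transfer semi-major axis: a_t = (r₁ + r₂)/2 = (7.037e+07 + 6.448e+08)/2 = 3.57585e+08 m.
Circular speeds: v₁ = √(GM/r₁) = 598.777 m/s, v₂ = √(GM/r₂) = 197.809 m/s.
Transfer speeds (vis-viva v² = GM(2/r − 1/a_t)): v₁ᵗ = 804.059 m/s, v₂ᵗ = 87.7506 m/s.
(a) ΔV₁ = |v₁ᵗ − v₁| ≈ 205.3 m/s = 205.3 m/s.
(b) ΔV₂ = |v₂ − v₂ᵗ| ≈ 110.1 m/s = 110.1 m/s.
(c) ΔV_total = ΔV₁ + ΔV₂ ≈ 315.3 m/s = 315.3 m/s.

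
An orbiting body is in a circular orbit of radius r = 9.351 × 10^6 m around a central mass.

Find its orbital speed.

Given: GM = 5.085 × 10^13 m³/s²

For a circular orbit, gravity supplies the centripetal force, so v = √(GM / r).
v = √(5.085e+13 / 9.351e+06) m/s ≈ 2332 m/s = 2.332 km/s.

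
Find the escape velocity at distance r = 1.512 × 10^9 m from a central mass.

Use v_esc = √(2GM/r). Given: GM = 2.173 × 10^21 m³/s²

Escape velocity comes from setting total energy to zero: ½v² − GM/r = 0 ⇒ v_esc = √(2GM / r).
v_esc = √(2 · 2.173e+21 / 1.512e+09) m/s ≈ 1.695e+06 m/s = 1695 km/s.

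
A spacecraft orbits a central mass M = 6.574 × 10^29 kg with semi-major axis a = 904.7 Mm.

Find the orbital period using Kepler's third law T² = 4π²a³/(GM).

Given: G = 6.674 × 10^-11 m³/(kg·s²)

Convert to SI: a = 904.7 Mm = 9.047e+08 m.
GM = G · M = 6.674e-11 · 6.574e+29 = 4.38749e+19 m³/s².
Kepler's third law: T = 2π √(a³ / GM).
Substituting a = 9.047e+08 m and GM = 4.38749e+19 m³/s²:
T = 2π √((9.047e+08)³ / 4.38749e+19) s
T ≈ 2.581e+04 s = 7.17 hours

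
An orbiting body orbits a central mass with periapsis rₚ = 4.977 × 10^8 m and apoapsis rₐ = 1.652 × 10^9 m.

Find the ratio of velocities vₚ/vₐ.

Conservation of angular momentum gives rₚvₚ = rₐvₐ, so vₚ/vₐ = rₐ/rₚ.
vₚ/vₐ = 1.652e+09 / 4.977e+08 ≈ 3.319.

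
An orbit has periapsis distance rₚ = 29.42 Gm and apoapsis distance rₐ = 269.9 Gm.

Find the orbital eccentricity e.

Convert to SI: rₚ = 29.42 Gm = 2.942e+10 m; rₐ = 269.9 Gm = 2.699e+11 m.
e = (rₐ − rₚ) / (rₐ + rₚ).
e = (2.699e+11 − 2.942e+10) / (2.699e+11 + 2.942e+10) = 2.4048e+11 / 2.9932e+11 ≈ 0.8034.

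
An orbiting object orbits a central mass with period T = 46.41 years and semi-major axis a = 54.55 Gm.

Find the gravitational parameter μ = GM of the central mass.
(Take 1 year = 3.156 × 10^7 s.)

Convert to SI: T = 46.41 years = 1.4647e+09 s; a = 54.55 Gm = 5.455e+10 m.
GM = 4π² · a³ / T².
GM = 4π² · (5.455e+10)³ / (1.4647e+09)² m³/s² ≈ 2.987e+15 m³/s² = 2.987 × 10^15 m³/s².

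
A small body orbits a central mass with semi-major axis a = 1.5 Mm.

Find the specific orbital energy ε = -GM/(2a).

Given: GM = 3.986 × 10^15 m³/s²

Convert to SI: a = 1.5 Mm = 1.5e+06 m.
ε = −GM / (2a).
ε = −3.986e+15 / (2 · 1.5e+06) J/kg ≈ -1.329e+09 J/kg = -1.329 GJ/kg.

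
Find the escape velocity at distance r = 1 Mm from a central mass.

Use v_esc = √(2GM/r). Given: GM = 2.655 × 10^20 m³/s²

Convert to SI: r = 1 Mm = 1e+06 m.
Escape velocity comes from setting total energy to zero: ½v² − GM/r = 0 ⇒ v_esc = √(2GM / r).
v_esc = √(2 · 2.655e+20 / 1e+06) m/s ≈ 2.304e+07 m/s = 2.304e+04 km/s.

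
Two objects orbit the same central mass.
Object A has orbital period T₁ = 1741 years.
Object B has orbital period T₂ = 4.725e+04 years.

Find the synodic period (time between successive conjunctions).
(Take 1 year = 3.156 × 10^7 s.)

Convert to SI: T₁ = 1741 years = 5.4946e+10 s; T₂ = 4.725e+04 years = 1.49121e+12 s.
T_syn = |T₁ · T₂ / (T₁ − T₂)|.
T_syn = |5.4946e+10 · 1.49121e+12 / (5.4946e+10 − 1.49121e+12)| s ≈ 5.705e+10 s = 1808 years.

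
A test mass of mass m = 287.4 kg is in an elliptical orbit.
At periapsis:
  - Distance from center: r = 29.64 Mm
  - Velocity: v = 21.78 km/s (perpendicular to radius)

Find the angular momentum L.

Convert to SI: r = 29.64 Mm = 2.964e+07 m; v = 21.78 km/s = 21780 m/s.
Since v is perpendicular to r, L = m · v · r.
L = 287.4 · 21780 · 2.964e+07 kg·m²/s ≈ 1.855e+14 kg·m²/s.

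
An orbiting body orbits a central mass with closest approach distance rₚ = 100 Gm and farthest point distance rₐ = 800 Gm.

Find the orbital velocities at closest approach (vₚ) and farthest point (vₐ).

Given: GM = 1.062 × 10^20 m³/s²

Convert to SI: rₚ = 100 Gm = 1e+11 m; rₐ = 800 Gm = 8e+11 m.
Use the vis-viva equation v² = GM(2/r − 1/a) with a = (rₚ + rₐ)/2 = (1e+11 + 8e+11)/2 = 4.5e+11 m.
vₚ = √(GM · (2/rₚ − 1/a)) = √(1.062e+20 · (2/1e+11 − 1/4.5e+11)) m/s ≈ 4.345e+04 m/s = 43.45 km/s.
vₐ = √(GM · (2/rₐ − 1/a)) = √(1.062e+20 · (2/8e+11 − 1/4.5e+11)) m/s ≈ 5431 m/s = 5.431 km/s.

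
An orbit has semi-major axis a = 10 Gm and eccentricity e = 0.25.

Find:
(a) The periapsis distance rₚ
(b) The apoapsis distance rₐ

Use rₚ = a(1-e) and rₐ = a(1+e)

Convert to SI: a = 10 Gm = 1e+10 m.
(a) rₚ = a(1 − e) = 1e+10 · (1 − 0.25) = 1e+10 · 0.75 ≈ 7.5e+09 m = 7.5 Gm.
(b) rₐ = a(1 + e) = 1e+10 · (1 + 0.25) = 1e+10 · 1.25 ≈ 1.25e+10 m = 12.5 Gm.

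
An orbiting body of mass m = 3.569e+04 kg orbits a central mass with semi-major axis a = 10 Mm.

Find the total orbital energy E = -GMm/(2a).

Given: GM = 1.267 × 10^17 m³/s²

Convert to SI: a = 10 Mm = 1e+07 m.
E = −GMm / (2a).
E = −1.267e+17 · 3.569e+04 / (2 · 1e+07) J ≈ -2.261e+14 J = -226.1 TJ.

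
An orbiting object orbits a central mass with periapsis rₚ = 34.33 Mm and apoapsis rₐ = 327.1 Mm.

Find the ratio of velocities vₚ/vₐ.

Convert to SI: rₚ = 34.33 Mm = 3.433e+07 m; rₐ = 327.1 Mm = 3.271e+08 m.
Conservation of angular momentum gives rₚvₚ = rₐvₐ, so vₚ/vₐ = rₐ/rₚ.
vₚ/vₐ = 3.271e+08 / 3.433e+07 ≈ 9.528.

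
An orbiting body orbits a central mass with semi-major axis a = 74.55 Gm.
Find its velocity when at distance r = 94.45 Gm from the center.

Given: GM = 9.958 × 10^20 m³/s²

Convert to SI: a = 74.55 Gm = 7.455e+10 m; r = 94.45 Gm = 9.445e+10 m.
Vis-viva: v = √(GM · (2/r − 1/a)).
2/r − 1/a = 2/9.445e+10 − 1/7.455e+10 = 7.76141e-12 m⁻¹.
v = √(9.958e+20 · 7.76141e-12) m/s ≈ 8.791e+04 m/s = 87.91 km/s.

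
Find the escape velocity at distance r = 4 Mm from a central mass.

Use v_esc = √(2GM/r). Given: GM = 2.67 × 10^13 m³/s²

Convert to SI: r = 4 Mm = 4e+06 m.
Escape velocity comes from setting total energy to zero: ½v² − GM/r = 0 ⇒ v_esc = √(2GM / r).
v_esc = √(2 · 2.67e+13 / 4e+06) m/s ≈ 3654 m/s = 3.654 km/s.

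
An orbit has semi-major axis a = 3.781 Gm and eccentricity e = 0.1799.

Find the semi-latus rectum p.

Convert to SI: a = 3.781 Gm = 3.781e+09 m.
p = a (1 − e²).
p = 3.781e+09 · (1 − (0.1799)²) = 3.781e+09 · 0.967636 ≈ 3.659e+09 m = 3.659 Gm.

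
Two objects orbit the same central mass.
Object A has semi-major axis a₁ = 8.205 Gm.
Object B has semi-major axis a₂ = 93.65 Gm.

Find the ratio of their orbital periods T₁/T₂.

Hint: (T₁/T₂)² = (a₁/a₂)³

Convert to SI: a₁ = 8.205 Gm = 8.205e+09 m; a₂ = 93.65 Gm = 9.365e+10 m.
From Kepler's third law, (T₁/T₂)² = (a₁/a₂)³, so T₁/T₂ = (a₁/a₂)^(3/2).
a₁/a₂ = 8.205e+09 / 9.365e+10 = 0.0876135.
T₁/T₂ = (0.0876135)^(3/2) ≈ 0.02593.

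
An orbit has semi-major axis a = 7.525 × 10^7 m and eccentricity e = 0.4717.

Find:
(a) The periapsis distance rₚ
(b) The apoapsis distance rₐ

(a) rₚ = a(1 − e) = 7.525e+07 · (1 − 0.4717) = 7.525e+07 · 0.5283 ≈ 3.975e+07 m = 3.975 × 10^7 m.
(b) rₐ = a(1 + e) = 7.525e+07 · (1 + 0.4717) = 7.525e+07 · 1.4717 ≈ 1.107e+08 m = 1.107 × 10^8 m.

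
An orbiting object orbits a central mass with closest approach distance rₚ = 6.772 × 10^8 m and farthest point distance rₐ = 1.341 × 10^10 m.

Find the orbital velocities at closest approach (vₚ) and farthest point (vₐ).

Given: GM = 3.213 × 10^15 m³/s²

Use the vis-viva equation v² = GM(2/r − 1/a) with a = (rₚ + rₐ)/2 = (6.772e+08 + 1.341e+10)/2 = 7.0436e+09 m.
vₚ = √(GM · (2/rₚ − 1/a)) = √(3.213e+15 · (2/6.772e+08 − 1/7.0436e+09)) m/s ≈ 3005 m/s = 3.005 km/s.
vₐ = √(GM · (2/rₐ − 1/a)) = √(3.213e+15 · (2/1.341e+10 − 1/7.0436e+09)) m/s ≈ 151.8 m/s = 151.8 m/s.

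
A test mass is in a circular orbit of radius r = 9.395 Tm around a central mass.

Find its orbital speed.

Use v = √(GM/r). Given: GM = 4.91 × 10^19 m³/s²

Convert to SI: r = 9.395 Tm = 9.395e+12 m.
For a circular orbit, gravity supplies the centripetal force, so v = √(GM / r).
v = √(4.91e+19 / 9.395e+12) m/s ≈ 2286 m/s = 2.286 km/s.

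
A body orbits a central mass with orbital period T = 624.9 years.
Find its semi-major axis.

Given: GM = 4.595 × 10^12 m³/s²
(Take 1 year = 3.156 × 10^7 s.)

Convert to SI: T = 624.9 years = 1.97218e+10 s.
Invert Kepler's third law: a = (GM · T² / (4π²))^(1/3).
Substituting T = 1.97218e+10 s and GM = 4.595e+12 m³/s²:
a = (4.595e+12 · (1.97218e+10)² / (4π²))^(1/3) m
a ≈ 3.564e+10 m = 35.64 Gm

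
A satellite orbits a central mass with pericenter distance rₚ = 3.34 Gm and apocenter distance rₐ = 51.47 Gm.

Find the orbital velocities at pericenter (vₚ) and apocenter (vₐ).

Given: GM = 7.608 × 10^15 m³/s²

Convert to SI: rₚ = 3.34 Gm = 3.34e+09 m; rₐ = 51.47 Gm = 5.147e+10 m.
Use the vis-viva equation v² = GM(2/r − 1/a) with a = (rₚ + rₐ)/2 = (3.34e+09 + 5.147e+10)/2 = 2.7405e+10 m.
vₚ = √(GM · (2/rₚ − 1/a)) = √(7.608e+15 · (2/3.34e+09 − 1/2.7405e+10)) m/s ≈ 2068 m/s = 2.068 km/s.
vₐ = √(GM · (2/rₐ − 1/a)) = √(7.608e+15 · (2/5.147e+10 − 1/2.7405e+10)) m/s ≈ 134.2 m/s = 134.2 m/s.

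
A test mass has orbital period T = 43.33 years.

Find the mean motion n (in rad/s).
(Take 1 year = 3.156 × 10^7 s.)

Convert to SI: T = 43.33 years = 1.36749e+09 s.
n = 2π / T.
n = 2π / 1.36749e+09 s ≈ 4.595e-09 rad/s.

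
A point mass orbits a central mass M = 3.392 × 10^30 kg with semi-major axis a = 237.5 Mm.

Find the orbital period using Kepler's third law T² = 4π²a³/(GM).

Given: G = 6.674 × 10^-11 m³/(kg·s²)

Convert to SI: a = 237.5 Mm = 2.375e+08 m.
GM = G · M = 6.674e-11 · 3.392e+30 = 2.26382e+20 m³/s².
Kepler's third law: T = 2π √(a³ / GM).
Substituting a = 2.375e+08 m and GM = 2.26382e+20 m³/s²:
T = 2π √((2.375e+08)³ / 2.26382e+20) s
T ≈ 1528 s = 25.47 minutes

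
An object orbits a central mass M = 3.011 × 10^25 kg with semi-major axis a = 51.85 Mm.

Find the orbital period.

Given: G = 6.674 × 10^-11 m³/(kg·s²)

Convert to SI: a = 51.85 Mm = 5.185e+07 m.
GM = G · M = 6.674e-11 · 3.011e+25 = 2.00954e+15 m³/s².
Kepler's third law: T = 2π √(a³ / GM).
Substituting a = 5.185e+07 m and GM = 2.00954e+15 m³/s²:
T = 2π √((5.185e+07)³ / 2.00954e+15) s
T ≈ 5.233e+04 s = 14.54 hours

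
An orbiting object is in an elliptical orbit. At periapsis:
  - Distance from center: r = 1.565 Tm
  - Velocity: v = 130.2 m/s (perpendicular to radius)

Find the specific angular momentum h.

Convert to SI: r = 1.565 Tm = 1.565e+12 m.
With v perpendicular to r, h = r · v.
h = 1.565e+12 · 130.2 m²/s ≈ 2.038e+14 m²/s.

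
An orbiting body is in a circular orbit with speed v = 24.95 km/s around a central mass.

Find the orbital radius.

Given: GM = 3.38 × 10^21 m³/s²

Convert to SI: v = 24.95 km/s = 24950 m/s.
For a circular orbit, v² = GM / r, so r = GM / v².
r = 3.38e+21 / (24950)² m ≈ 5.43e+12 m = 5.43 × 10^12 m.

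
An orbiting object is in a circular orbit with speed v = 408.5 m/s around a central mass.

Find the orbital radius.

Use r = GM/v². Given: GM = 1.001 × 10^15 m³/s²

For a circular orbit, v² = GM / r, so r = GM / v².
r = 1.001e+15 / (408.5)² m ≈ 5.999e+09 m = 5.999 Gm.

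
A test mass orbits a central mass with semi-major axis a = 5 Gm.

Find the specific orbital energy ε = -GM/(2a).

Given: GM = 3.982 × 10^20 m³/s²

Convert to SI: a = 5 Gm = 5e+09 m.
ε = −GM / (2a).
ε = −3.982e+20 / (2 · 5e+09) J/kg ≈ -3.982e+10 J/kg = -39.82 GJ/kg.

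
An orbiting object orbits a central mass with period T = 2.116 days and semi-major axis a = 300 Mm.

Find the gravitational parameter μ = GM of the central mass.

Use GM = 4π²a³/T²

Convert to SI: T = 2.116 days = 182822 s; a = 300 Mm = 3e+08 m.
GM = 4π² · a³ / T².
GM = 4π² · (3e+08)³ / (182822)² m³/s² ≈ 3.189e+16 m³/s² = 3.189 × 10^16 m³/s².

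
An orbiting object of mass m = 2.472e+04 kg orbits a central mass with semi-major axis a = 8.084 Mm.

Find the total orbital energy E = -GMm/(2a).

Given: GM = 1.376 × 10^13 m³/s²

Convert to SI: a = 8.084 Mm = 8.084e+06 m.
E = −GMm / (2a).
E = −1.376e+13 · 2.472e+04 / (2 · 8.084e+06) J ≈ -2.104e+10 J = -21.04 GJ.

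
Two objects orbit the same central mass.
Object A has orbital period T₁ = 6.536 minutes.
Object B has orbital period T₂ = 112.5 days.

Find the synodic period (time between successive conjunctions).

Convert to SI: T₁ = 6.536 minutes = 392.16 s; T₂ = 112.5 days = 9.72e+06 s.
T_syn = |T₁ · T₂ / (T₁ − T₂)|.
T_syn = |392.16 · 9.72e+06 / (392.16 − 9.72e+06)| s ≈ 392.2 s = 6.536 minutes.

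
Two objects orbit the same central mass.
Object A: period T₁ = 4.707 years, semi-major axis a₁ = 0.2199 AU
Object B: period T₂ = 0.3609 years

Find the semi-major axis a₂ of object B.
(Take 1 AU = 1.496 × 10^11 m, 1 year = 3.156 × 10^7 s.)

Convert to SI: T₁ = 4.707 years = 1.48553e+08 s; a₁ = 0.2199 AU = 3.2897e+10 m; T₂ = 0.3609 years = 1.139e+07 s.
Kepler's third law: (T₁/T₂)² = (a₁/a₂)³ ⇒ a₂ = a₁ · (T₂/T₁)^(2/3).
T₂/T₁ = 1.139e+07 / 1.48553e+08 = 0.076673.
a₂ = 3.2897e+10 · (0.076673)^(2/3) m ≈ 5.937e+09 m = 0.03969 AU.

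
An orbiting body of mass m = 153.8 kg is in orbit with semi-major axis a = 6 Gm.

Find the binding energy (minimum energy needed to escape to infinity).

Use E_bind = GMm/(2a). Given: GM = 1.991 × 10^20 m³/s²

Convert to SI: a = 6 Gm = 6e+09 m.
Total orbital energy is E = −GMm/(2a); binding energy is E_bind = −E = GMm/(2a).
E_bind = 1.991e+20 · 153.8 / (2 · 6e+09) J ≈ 2.552e+12 J = 2.552 TJ.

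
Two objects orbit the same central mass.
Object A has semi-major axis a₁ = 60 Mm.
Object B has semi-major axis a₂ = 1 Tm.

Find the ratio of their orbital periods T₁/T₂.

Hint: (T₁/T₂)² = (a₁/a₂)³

Convert to SI: a₁ = 60 Mm = 6e+07 m; a₂ = 1 Tm = 1e+12 m.
From Kepler's third law, (T₁/T₂)² = (a₁/a₂)³, so T₁/T₂ = (a₁/a₂)^(3/2).
a₁/a₂ = 6e+07 / 1e+12 = 6e-05.
T₁/T₂ = (6e-05)^(3/2) ≈ 4.648e-07.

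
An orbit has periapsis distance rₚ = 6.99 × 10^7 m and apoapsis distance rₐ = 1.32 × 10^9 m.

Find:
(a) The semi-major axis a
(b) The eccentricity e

(a) a = (rₚ + rₐ) / 2 = (6.99e+07 + 1.32e+09) / 2 ≈ 6.95e+08 m = 6.949 × 10^8 m.
(b) e = (rₐ − rₚ) / (rₐ + rₚ) = (1.32e+09 − 6.99e+07) / (1.32e+09 + 6.99e+07) ≈ 0.8994.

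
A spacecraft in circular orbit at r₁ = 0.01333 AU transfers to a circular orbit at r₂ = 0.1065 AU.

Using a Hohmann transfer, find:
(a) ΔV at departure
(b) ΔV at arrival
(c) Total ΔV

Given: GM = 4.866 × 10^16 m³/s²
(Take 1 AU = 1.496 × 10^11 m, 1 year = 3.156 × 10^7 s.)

Convert to SI: r₁ = 0.01333 AU = 1.99417e+09 m; r₂ = 0.1065 AU = 1.59324e+10 m.
Transfer semi-major axis: a_t = (r₁ + r₂)/2 = (1.99417e+09 + 1.59324e+10)/2 = 8.96328e+09 m.
Circular speeds: v₁ = √(GM/r₁) = 4939.75 m/s, v₂ = √(GM/r₂) = 1747.61 m/s.
Transfer speeds (vis-viva v² = GM(2/r − 1/a_t)): v₁ᵗ = 6585.86 m/s, v₂ᵗ = 824.314 m/s.
(a) ΔV₁ = |v₁ᵗ − v₁| ≈ 1646 m/s = 0.3473 AU/year.
(b) ΔV₂ = |v₂ − v₂ᵗ| ≈ 923.3 m/s = 0.1948 AU/year.
(c) ΔV_total = ΔV₁ + ΔV₂ ≈ 2569 m/s = 0.542 AU/year.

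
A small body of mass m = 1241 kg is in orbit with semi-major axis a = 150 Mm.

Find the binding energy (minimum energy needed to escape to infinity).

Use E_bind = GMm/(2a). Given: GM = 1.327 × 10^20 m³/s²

Convert to SI: a = 150 Mm = 1.5e+08 m.
Total orbital energy is E = −GMm/(2a); binding energy is E_bind = −E = GMm/(2a).
E_bind = 1.327e+20 · 1241 / (2 · 1.5e+08) J ≈ 5.489e+14 J = 548.9 TJ.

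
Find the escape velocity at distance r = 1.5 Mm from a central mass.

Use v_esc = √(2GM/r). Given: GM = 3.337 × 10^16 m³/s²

Convert to SI: r = 1.5 Mm = 1.5e+06 m.
Escape velocity comes from setting total energy to zero: ½v² − GM/r = 0 ⇒ v_esc = √(2GM / r).
v_esc = √(2 · 3.337e+16 / 1.5e+06) m/s ≈ 2.109e+05 m/s = 210.9 km/s.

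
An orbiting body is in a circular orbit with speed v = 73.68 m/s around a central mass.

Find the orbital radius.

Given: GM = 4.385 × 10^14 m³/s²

For a circular orbit, v² = GM / r, so r = GM / v².
r = 4.385e+14 / (73.68)² m ≈ 8.077e+10 m = 8.077 × 10^10 m.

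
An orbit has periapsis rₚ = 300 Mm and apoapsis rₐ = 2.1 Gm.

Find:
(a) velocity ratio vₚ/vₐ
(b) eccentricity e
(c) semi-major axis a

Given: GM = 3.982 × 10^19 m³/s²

Convert to SI: rₚ = 300 Mm = 3e+08 m; rₐ = 2.1 Gm = 2.1e+09 m.
(a) Conservation of angular momentum (rₚvₚ = rₐvₐ) gives vₚ/vₐ = rₐ/rₚ = 2.1e+09/3e+08 ≈ 7
(b) e = (rₐ − rₚ)/(rₐ + rₚ) = (2.1e+09 − 3e+08)/(2.1e+09 + 3e+08) ≈ 0.75
(c) a = (rₚ + rₐ)/2 = (3e+08 + 2.1e+09)/2 ≈ 1.2e+09 m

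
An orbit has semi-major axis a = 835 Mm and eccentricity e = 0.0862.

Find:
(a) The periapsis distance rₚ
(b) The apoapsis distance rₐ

Convert to SI: a = 835 Mm = 8.35e+08 m.
(a) rₚ = a(1 − e) = 8.35e+08 · (1 − 0.0862) = 8.35e+08 · 0.9138 ≈ 7.63e+08 m = 763 Mm.
(b) rₐ = a(1 + e) = 8.35e+08 · (1 + 0.0862) = 8.35e+08 · 1.0862 ≈ 9.07e+08 m = 907 Mm.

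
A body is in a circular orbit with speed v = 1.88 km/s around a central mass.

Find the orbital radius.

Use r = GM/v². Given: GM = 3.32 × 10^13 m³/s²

Convert to SI: v = 1.88 km/s = 1880 m/s.
For a circular orbit, v² = GM / r, so r = GM / v².
r = 3.32e+13 / (1880)² m ≈ 9.393e+06 m = 9.393 Mm.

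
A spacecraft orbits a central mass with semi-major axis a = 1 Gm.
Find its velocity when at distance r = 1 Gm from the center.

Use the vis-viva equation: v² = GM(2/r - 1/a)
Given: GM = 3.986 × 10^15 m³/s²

Convert to SI: a = 1 Gm = 1e+09 m; r = 1 Gm = 1e+09 m.
Vis-viva: v = √(GM · (2/r − 1/a)).
2/r − 1/a = 2/1e+09 − 1/1e+09 = 1e-09 m⁻¹.
v = √(3.986e+15 · 1e-09) m/s ≈ 1996 m/s = 1.996 km/s.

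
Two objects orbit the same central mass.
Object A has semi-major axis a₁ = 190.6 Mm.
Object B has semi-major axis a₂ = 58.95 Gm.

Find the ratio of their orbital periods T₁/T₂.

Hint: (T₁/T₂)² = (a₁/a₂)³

Convert to SI: a₁ = 190.6 Mm = 1.906e+08 m; a₂ = 58.95 Gm = 5.895e+10 m.
From Kepler's third law, (T₁/T₂)² = (a₁/a₂)³, so T₁/T₂ = (a₁/a₂)^(3/2).
a₁/a₂ = 1.906e+08 / 5.895e+10 = 0.00323325.
T₁/T₂ = (0.00323325)^(3/2) ≈ 0.0001838.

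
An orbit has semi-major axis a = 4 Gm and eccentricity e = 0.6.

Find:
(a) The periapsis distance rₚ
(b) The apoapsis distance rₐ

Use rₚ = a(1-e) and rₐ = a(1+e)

Convert to SI: a = 4 Gm = 4e+09 m.
(a) rₚ = a(1 − e) = 4e+09 · (1 − 0.6) = 4e+09 · 0.4 ≈ 1.6e+09 m = 1.6 Gm.
(b) rₐ = a(1 + e) = 4e+09 · (1 + 0.6) = 4e+09 · 1.6 ≈ 6.4e+09 m = 6.4 Gm.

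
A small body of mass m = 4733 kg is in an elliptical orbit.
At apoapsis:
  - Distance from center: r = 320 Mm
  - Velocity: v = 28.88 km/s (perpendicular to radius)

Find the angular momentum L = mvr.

Convert to SI: r = 320 Mm = 3.2e+08 m; v = 28.88 km/s = 28880 m/s.
Since v is perpendicular to r, L = m · v · r.
L = 4733 · 28880 · 3.2e+08 kg·m²/s ≈ 4.374e+16 kg·m²/s.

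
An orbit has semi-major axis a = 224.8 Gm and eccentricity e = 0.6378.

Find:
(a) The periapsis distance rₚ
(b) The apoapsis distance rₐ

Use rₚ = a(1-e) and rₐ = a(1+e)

Convert to SI: a = 224.8 Gm = 2.248e+11 m.
(a) rₚ = a(1 − e) = 2.248e+11 · (1 − 0.6378) = 2.248e+11 · 0.3622 ≈ 8.142e+10 m = 81.42 Gm.
(b) rₐ = a(1 + e) = 2.248e+11 · (1 + 0.6378) = 2.248e+11 · 1.6378 ≈ 3.682e+11 m = 368.2 Gm.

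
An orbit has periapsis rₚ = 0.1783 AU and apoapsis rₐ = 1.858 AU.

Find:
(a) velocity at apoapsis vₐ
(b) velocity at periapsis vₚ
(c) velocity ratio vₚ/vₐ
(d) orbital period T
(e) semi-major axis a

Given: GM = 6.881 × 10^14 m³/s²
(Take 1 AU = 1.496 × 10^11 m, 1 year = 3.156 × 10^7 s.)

Convert to SI: rₚ = 0.1783 AU = 2.66737e+10 m; rₐ = 1.858 AU = 2.77957e+11 m.
(a) With a = (rₚ + rₐ)/2 = 1.52315e+11 m, vₐ = √(GM (2/rₐ − 1/a)) = √(6.881e+14 · (2/2.77957e+11 − 1/1.52315e+11)) m/s ≈ 20.82 m/s
(b) With a = (rₚ + rₐ)/2 = 1.52315e+11 m, vₚ = √(GM (2/rₚ − 1/a)) = √(6.881e+14 · (2/2.66737e+10 − 1/1.52315e+11)) m/s ≈ 217 m/s
(c) Conservation of angular momentum (rₚvₚ = rₐvₐ) gives vₚ/vₐ = rₐ/rₚ = 2.77957e+11/2.66737e+10 ≈ 10.42
(d) With a = (rₚ + rₐ)/2 = 1.52315e+11 m, T = 2π √(a³/GM) = 2π √((1.52315e+11)³/6.881e+14) s ≈ 1.424e+10 s
(e) a = (rₚ + rₐ)/2 = (2.66737e+10 + 2.77957e+11)/2 ≈ 1.523e+11 m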